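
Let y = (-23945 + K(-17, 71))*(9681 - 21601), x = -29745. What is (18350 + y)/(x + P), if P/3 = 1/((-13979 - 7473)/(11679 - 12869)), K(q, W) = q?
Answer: -204255496876/21269539 ≈ -9603.2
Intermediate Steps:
y = 285627040 (y = (-23945 - 17)*(9681 - 21601) = -23962*(-11920) = 285627040)
P = 1785/10726 (P = 3/(((-13979 - 7473)/(11679 - 12869))) = 3/((-21452/(-1190))) = 3/((-21452*(-1/1190))) = 3/(10726/595) = 3*(595/10726) = 1785/10726 ≈ 0.16642)
(18350 + y)/(x + P) = (18350 + 285627040)/(-29745 + 1785/10726) = 285645390/(-319043085/10726) = 285645390*(-10726/319043085) = -204255496876/21269539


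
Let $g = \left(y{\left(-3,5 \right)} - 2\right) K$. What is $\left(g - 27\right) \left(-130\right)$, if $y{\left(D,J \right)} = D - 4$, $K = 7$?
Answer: $11700$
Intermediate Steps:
$y{\left(D,J \right)} = -4 + D$
$g = -63$ ($g = \left(\left(-4 - 3\right) - 2\right) 7 = \left(-7 - 2\right) 7 = \left(-9\right) 7 = -63$)
$\left(g - 27\right) \left(-130\right) = \left(-63 - 27\right) \left(-130\right) = \left(-90\right) \left(-130\right) = 11700$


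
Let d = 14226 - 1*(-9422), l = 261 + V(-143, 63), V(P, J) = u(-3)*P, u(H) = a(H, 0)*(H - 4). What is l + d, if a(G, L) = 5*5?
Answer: 48934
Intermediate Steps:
a(G, L) = 25
u(H) = -100 + 25*H (u(H) = 25*(H - 4) = 25*(-4 + H) = -100 + 25*H)
V(P, J) = -175*P (V(P, J) = (-100 + 25*(-3))*P = (-100 - 75)*P = -175*P)
l = 25286 (l = 261 - 175*(-143) = 261 + 25025 = 25286)
d = 23648 (d = 14226 + 9422 = 23648)
l + d = 25286 + 23648 = 48934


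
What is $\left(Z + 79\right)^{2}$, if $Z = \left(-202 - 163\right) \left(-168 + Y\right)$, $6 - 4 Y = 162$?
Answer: $5720501956$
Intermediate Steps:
$Y = -39$ ($Y = \frac{3}{2} - \frac{81}{2} = -39$)
$Z = 75555$ ($Z = \left(-202 - 163\right) \left(-168 - 39\right) = \left(-365\right) \left(-207\right) = 75555$)
$\left(Z + 79\right)^{2} = \left(75555 + 79\right)^{2} = 75634^{2} = 5720501956$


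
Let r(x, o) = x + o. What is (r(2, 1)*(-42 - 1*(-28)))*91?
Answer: -3822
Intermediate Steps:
r(x, o) = o + x
(r(2, 1)*(-42 - 1*(-28)))*91 = ((1 + 2)*(-42 - 1*(-28)))*91 = (3*(-42 + 28))*91 = (3*(-14))*91 = -42*91 = -3822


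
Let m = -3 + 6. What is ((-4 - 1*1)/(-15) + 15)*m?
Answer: 46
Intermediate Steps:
m = 3
((-4 - 1*1)/(-15) + 15)*m = ((-4 - 1*1)/(-15) + 15)*3 = ((-4 - 1)*(-1/15) + 15)*3 = (-5*(-1/15) + 15)*3 = (⅓ + 15)*3 = (46/3)*3 = 46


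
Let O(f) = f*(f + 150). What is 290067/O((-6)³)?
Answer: 96689/4752 ≈ 20.347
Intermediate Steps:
O(f) = f*(150 + f)
290067/O((-6)³) = 290067/(((-6)³*(150 + (-6)³))) = 290067/((-216*(150 - 216))) = 290067/((-216*(-66))) = 290067/14256 = 290067*(1/14256) = 96689/4752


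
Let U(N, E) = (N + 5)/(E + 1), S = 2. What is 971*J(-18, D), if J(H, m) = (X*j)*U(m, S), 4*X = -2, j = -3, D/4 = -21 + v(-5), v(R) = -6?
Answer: -100013/2 ≈ -50007.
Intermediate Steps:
D = -108 (D = 4*(-21 - 6) = 4*(-27) = -108)
U(N, E) = (5 + N)/(1 + E)
X = -½ (X = (¼)*(-2) = -½ ≈ -0.50000)
J(H, m) = 5/2 + m/2 (J(H, m) = (-½*(-3))*((5 + m)/(1 + 2)) = 3*((5 + m)/3)/2 = 3*(5/3 + m/3)/2 = 5/2 + m/2)
971*J(-18, D) = 971*(5/2 + (½)*(-108)) = 971*(5/2 - 54) = 971*(-103/2) = -100013/2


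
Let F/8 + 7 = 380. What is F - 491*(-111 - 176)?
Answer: 143901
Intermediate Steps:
F = 2984 (F = -56 + 8*380 = -56 + 3040 = 2984)
F - 491*(-111 - 176) = 2984 - 491*(-111 - 176) = 2984 - 491*(-287) = 2984 + 140917 = 143901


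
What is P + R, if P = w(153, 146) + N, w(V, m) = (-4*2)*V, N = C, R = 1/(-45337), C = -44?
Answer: -57487317/45337 ≈ -1268.0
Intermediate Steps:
R = -1/45337 ≈ -2.2057e-5
N = -44
w(V, m) = -8*V
P = -1268 (P = -8*153 - 44 = -1224 - 44 = -1268)
P + R = -1268 - 1/45337 = -57487317/45337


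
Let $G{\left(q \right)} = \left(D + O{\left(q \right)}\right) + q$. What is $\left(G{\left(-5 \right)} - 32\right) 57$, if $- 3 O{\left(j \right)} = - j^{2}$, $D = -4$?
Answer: $-1862$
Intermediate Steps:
$O{\left(j \right)} = \frac{j^{2}}{3}$ ($O{\left(j \right)} = - \frac{\left(-1\right) j^{2}}{3} = \frac{j^{2}}{3}$)
$G{\left(q \right)} = -4 + q + \frac{q^{2}}{3}$ ($G{\left(q \right)} = \left(-4 + \frac{q^{2}}{3}\right) + q = -4 + q + \frac{q^{2}}{3}$)
$\left(G{\left(-5 \right)} - 32\right) 57 = \left(\left(-4 - 5 + \frac{\left(-5\right)^{2}}{3}\right) - 32\right) 57 = \left(\left(-4 - 5 + \frac{1}{3} \cdot 25\right) - 32\right) 57 = \left(\left(-4 - 5 + \frac{25}{3}\right) - 32\right) 57 = \left(- \frac{2}{3} - 32\right) 57 = \left(- \frac{98}{3}\right) 57 = -1862$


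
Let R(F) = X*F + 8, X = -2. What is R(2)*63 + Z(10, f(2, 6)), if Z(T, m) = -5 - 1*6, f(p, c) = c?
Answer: 241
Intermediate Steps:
Z(T, m) = -11 (Z(T, m) = -5 - 6 = -11)
R(F) = 8 - 2*F (R(F) = -2*F + 8 = 8 - 2*F)
R(2)*63 + Z(10, f(2, 6)) = (8 - 2*2)*63 - 11 = (8 - 4)*63 - 11 = 4*63 - 11 = 252 - 11 = 241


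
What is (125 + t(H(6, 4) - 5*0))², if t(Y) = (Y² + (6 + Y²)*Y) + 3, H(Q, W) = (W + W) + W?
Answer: 4293184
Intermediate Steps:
H(Q, W) = 3*W (H(Q, W) = 2*W + W = 3*W)
t(Y) = 3 + Y² + Y*(6 + Y²) (t(Y) = (Y² + Y*(6 + Y²)) + 3 = 3 + Y² + Y*(6 + Y²))
(125 + t(H(6, 4) - 5*0))² = (125 + (3 + (3*4 - 5*0)² + (3*4 - 5*0)³ + 6*(3*4 - 5*0)))² = (125 + (3 + (12 + 0)² + (12 + 0)³ + 6*(12 + 0)))² = (125 + (3 + 12² + 12³ + 6*12))² = (125 + (3 + 144 + 1728 + 72))² = (125 + 1947)² = 2072² = 4293184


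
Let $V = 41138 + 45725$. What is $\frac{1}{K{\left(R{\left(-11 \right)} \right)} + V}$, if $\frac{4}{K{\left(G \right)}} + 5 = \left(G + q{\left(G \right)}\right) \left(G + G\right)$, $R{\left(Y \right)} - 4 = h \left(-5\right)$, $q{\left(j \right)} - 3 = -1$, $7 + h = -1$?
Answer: $\frac{4043}{351187113} \approx 1.1512 \cdot 10^{-5}$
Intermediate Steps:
$h = -8$ ($h = -7 - 1 = -8$)
$q{\left(j \right)} = 2$ ($q{\left(j \right)} = 3 - 1 = 2$)
$R{\left(Y \right)} = 44$ ($R{\left(Y \right)} = 4 - -40 = 4 + 40 = 44$)
$K{\left(G \right)} = \frac{4}{-5 + 2 G \left(2 + G\right)}$ ($K{\left(G \right)} = \frac{4}{-5 + \left(G + 2\right) \left(G + G\right)} = \frac{4}{-5 + \left(2 + G\right) 2 G} = \frac{4}{-5 + 2 G \left(2 + G\right)}$)
$V = 86863$
$\frac{1}{K{\left(R{\left(-11 \right)} \right)} + V} = \frac{1}{\frac{4}{-5 + 2 \cdot 44^{2} + 4 \cdot 44} + 86863} = \frac{1}{\frac{4}{-5 + 2 \cdot 1936 + 176} + 86863} = \frac{1}{\frac{4}{-5 + 3872 + 176} + 86863} = \frac{1}{\frac{4}{4043} + 86863} = \frac{1}{\frac{351187113}{4043}} = \frac{4043}{351187113}$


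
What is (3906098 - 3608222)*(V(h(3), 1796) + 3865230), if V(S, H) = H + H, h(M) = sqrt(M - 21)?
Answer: 1152429222072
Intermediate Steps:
h(M) = sqrt(-21 + M)
V(S, H) = 2*H
(3906098 - 3608222)*(V(h(3), 1796) + 3865230) = (3906098 - 3608222)*(2*1796 + 3865230) = 297876*(3592 + 3865230) = 297876*3868822 = 1152429222072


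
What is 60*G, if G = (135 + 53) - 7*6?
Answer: 8760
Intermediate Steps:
G = 146 (G = 188 - 42 = 146)
60*G = 60*146 = 8760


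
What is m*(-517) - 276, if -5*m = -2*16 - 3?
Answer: -3895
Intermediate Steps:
m = 7 (m = -(-2*16 - 3)/5 = -(-32 - 3)/5 = -⅕*(-35) = 7)
m*(-517) - 276 = 7*(-517) - 276 = -3619 - 276 = -3895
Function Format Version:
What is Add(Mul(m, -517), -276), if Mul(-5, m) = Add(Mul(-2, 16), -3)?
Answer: -3895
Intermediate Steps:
m = 7 (m = Mul(Rational(-1, 5), Add(Mul(-2, 16), -3)) = Mul(Rational(-1, 5), Add(-32, -3)) = Mul(Rational(-1, 5), -35) = 7)
Add(Mul(m, -517), -276) = Add(Mul(7, -517), -276) = Add(-3619, -276) = -3895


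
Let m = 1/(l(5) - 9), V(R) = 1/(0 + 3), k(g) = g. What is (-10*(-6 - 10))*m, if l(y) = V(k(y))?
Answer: -240/13 ≈ -18.462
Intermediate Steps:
V(R) = 1/3
l(y) = 1/3
m = -3/26 (m = 1/(1/3 - 9) = 1/(-26/3) = -3/26 ≈ -0.11538)
(-10*(-6 - 10))*m = -10*(-6 - 10)*(-3/26) = -10*(-16)*(-3/26) = 160*(-3/26) = -240/13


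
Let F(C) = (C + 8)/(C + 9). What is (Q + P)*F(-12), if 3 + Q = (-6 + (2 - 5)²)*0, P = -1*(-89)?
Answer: 344/3 ≈ 114.67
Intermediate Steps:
P = 89
F(C) = (8 + C)/(9 + C)
Q = -3 (Q = -3 + (-6 + (2 - 5)²)*0 = -3 + (-6 + (-3)²)*0 = -3 + (-6 + 9)*0 = -3 + 3*0 = -3 + 0 = -3)
(Q + P)*F(-12) = (-3 + 89)*((8 - 12)/(9 - 12)) = 86*(-4/(-3)) = 86*(-⅓*(-4)) = 86*(4/3) = 344/3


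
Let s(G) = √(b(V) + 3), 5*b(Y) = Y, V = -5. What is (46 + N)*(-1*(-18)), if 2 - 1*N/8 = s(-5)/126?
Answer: 1116 - 8*√2/7 ≈ 1114.4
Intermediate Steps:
b(Y) = Y/5
s(G) = √2 (s(G) = √((⅕)*(-5) + 3) = √(-1 + 3) = √2)
N = 16 - 4*√2/63 (N = 16 - 8*√2/126 = 16 - 4*√2/63 ≈ 15.910)
(46 + N)*(-1*(-18)) = (46 + (16 - 4*√2/63))*(-1*(-18)) = (62 - 4*√2/63)*18 = 1116 - 8*√2/7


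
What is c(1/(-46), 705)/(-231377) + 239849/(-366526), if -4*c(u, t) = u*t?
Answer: -5105719071131/7802123139784 ≈ -0.65440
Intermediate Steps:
c(u, t) = -t*u/4 (c(u, t) = -u*t/4 = -t*u/4)
c(1/(-46), 705)/(-231377) + 239849/(-366526) = -¼*705/(-46)/(-231377) + 239849/(-366526) = -¼*705*(-1/46)*(-1/231377) + 239849*(-1/366526) = (705/184)*(-1/231377) - 239849/366526 = -705/42573368 - 239849/366526 = -5105719071131/7802123139784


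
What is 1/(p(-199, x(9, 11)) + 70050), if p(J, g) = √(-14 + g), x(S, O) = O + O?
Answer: 35025/2453501246 - √2/2453501246 ≈ 1.4275e-5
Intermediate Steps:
x(S, O) = 2*O
1/(p(-199, x(9, 11)) + 70050) = 1/(√(-14 + 2*11) + 70050) = 1/(√(-14 + 22) + 70050) = 1/(√8 + 70050) = 1/(2*√2 + 70050) = 1/(70050 + 2*√2)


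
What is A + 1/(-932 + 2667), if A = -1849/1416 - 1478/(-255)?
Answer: 187560569/41764920 ≈ 4.4909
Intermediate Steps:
A = 540451/120360 (A = -1849*1/1416 - 1478*(-1/255) = -1849/1416 + 1478/255 = 540451/120360 ≈ 4.4903)
A + 1/(-932 + 2667) = 540451/120360 + 1/(-932 + 2667) = 540451/120360 + 1/1735 = 187560569/41764920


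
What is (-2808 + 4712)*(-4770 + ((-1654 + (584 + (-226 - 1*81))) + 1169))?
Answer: -9478112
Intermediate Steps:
(-2808 + 4712)*(-4770 + ((-1654 + (584 + (-226 - 1*81))) + 1169)) = 1904*(-4770 + ((-1654 + (584 + (-226 - 81))) + 1169)) = 1904*(-4770 + ((-1654 + (584 - 307)) + 1169)) = 1904*(-4770 + ((-1654 + 277) + 1169)) = 1904*(-4770 + (-1377 + 1169)) = 1904*(-4770 - 208) = 1904*(-4978) = -9478112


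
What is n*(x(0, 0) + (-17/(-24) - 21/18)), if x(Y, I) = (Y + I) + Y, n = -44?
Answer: 121/6 ≈ 20.167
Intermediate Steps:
x(Y, I) = I + 2*Y (x(Y, I) = (I + Y) + Y = I + 2*Y)
n*(x(0, 0) + (-17/(-24) - 21/18)) = -44*((0 + 2*0) + (-17/(-24) - 21/18)) = -44*((0 + 0) + (-17*(-1/24) - 21*1/18)) = -44*(0 + (17/24 - 7/6)) = -44*(0 - 11/24) = -44*(-11/24) = 121/6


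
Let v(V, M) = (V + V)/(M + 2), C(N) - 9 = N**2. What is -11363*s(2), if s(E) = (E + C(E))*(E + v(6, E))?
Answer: -852225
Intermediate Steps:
C(N) = 9 + N**2
v(V, M) = 2*V/(2 + M) (v(V, M) = (2*V)/(2 + M) = 2*V/(2 + M))
s(E) = (E + 12/(2 + E))*(9 + E + E**2) (s(E) = (E + (9 + E**2))*(E + 2*6/(2 + E)) = (9 + E + E**2)*(E + 12/(2 + E)) = (E + 12/(2 + E))*(9 + E + E**2))
-11363*s(2) = -11363*(108 + 2**4 + 3*2**3 + 23*2**2 + 30*2)/(2 + 2) = -11363*(108 + 16 + 3*8 + 23*4 + 60)/4 = -11363*(108 + 16 + 24 + 92 + 60)/4 = -11363*300/4 = -11363*75 = -852225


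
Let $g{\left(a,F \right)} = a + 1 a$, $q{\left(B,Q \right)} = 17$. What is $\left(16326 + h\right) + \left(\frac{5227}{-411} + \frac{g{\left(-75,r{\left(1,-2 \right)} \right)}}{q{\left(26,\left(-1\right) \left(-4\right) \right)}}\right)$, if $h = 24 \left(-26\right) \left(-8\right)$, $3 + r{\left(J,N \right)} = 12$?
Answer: $\frac{148798357}{6987} \approx 21296.0$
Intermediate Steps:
$r{\left(J,N \right)} = 9$ ($r{\left(J,N \right)} = -3 + 12 = 9$)
$h = 4992$ ($h = \left(-624\right) \left(-8\right) = 4992$)
$g{\left(a,F \right)} = 2 a$ ($g{\left(a,F \right)} = a + a = 2 a$)
$\left(16326 + h\right) + \left(\frac{5227}{-411} + \frac{g{\left(-75,r{\left(1,-2 \right)} \right)}}{q{\left(26,\left(-1\right) \left(-4\right) \right)}}\right) = \left(16326 + 4992\right) + \left(\frac{5227}{-411} + \frac{2 \left(-75\right)}{17}\right) = 21318 + \left(5227 \left(- \frac{1}{411}\right) - \frac{150}{17}\right) = 21318 - \frac{150509}{6987} = \frac{148798357}{6987}$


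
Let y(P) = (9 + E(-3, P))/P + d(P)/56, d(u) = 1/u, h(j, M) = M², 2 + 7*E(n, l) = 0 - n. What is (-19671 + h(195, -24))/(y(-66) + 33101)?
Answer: -23525040/40780261 ≈ -0.57687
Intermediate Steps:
E(n, l) = -2/7 - n/7 (E(n, l) = -2/7 + (0 - n)/7 = -2/7 + (-n)/7 = -2/7 - n/7)
y(P) = 513/(56*P) (y(P) = (9 + (-2/7 - ⅐*(-3)))/P + 1/(P*56) = (9 + (-2/7 + 3/7))/P + (1/56)/P = (9 + ⅐)/P + 1/(56*P) = 64/(7*P) + 1/(56*P) = 513/(56*P))
(-19671 + h(195, -24))/(y(-66) + 33101) = (-19671 + (-24)²)/((513/56)/(-66) + 33101) = (-19671 + 576)/((513/56)*(-1/66) + 33101) = -19095/(-171/1232 + 33101) = -19095/40780261/1232 = -19095*1232/40780261 = -23525040/40780261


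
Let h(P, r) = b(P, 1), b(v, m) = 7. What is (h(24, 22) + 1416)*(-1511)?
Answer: -2150153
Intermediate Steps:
h(P, r) = 7
(h(24, 22) + 1416)*(-1511) = (7 + 1416)*(-1511) = 1423*(-1511) = -2150153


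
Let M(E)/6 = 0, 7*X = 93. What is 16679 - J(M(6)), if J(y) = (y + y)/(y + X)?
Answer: 16679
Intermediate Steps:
X = 93/7 (X = (⅐)*93 = 93/7 ≈ 13.286)
M(E) = 0 (M(E) = 6*0 = 0)
J(y) = 2*y/(93/7 + y) (J(y) = (y + y)/(y + 93/7) = (2*y)/(93/7 + y) = 2*y/(93/7 + y))
16679 - J(M(6)) = 16679 - 14*0/(93 + 7*0) = 16679 - 14*0/(93 + 0) = 16679 - 14*0/93 = 16679 - 1*0 = 16679 + 0 = 16679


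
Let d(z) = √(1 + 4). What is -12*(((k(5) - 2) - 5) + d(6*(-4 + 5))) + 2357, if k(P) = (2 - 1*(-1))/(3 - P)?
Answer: 2459 - 12*√5 ≈ 2432.2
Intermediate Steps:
k(P) = 3/(3 - P) (k(P) = (2 + 1)/(3 - P) = 3/(3 - P))
d(z) = √5
-12*(((k(5) - 2) - 5) + d(6*(-4 + 5))) + 2357 = -12*(((-3/(-3 + 5) - 2) - 5) + √5) + 2357 = -12*(((-3/2 - 2) - 5) + √5) + 2357 = -12*((-7/2 - 5) + √5) + 2357 = -12*(-17/2 + √5) + 2357 = (102 - 12*√5) + 2357 = 2459 - 12*√5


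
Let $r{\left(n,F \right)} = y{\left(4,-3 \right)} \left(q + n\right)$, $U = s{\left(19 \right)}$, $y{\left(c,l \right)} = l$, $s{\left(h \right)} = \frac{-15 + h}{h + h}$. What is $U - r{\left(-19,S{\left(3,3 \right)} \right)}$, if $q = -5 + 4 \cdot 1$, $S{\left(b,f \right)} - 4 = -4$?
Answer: $- \frac{1138}{19} \approx -59.895$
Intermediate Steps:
$S{\left(b,f \right)} = 0$ ($S{\left(b,f \right)} = 4 - 4 = 0$)
$s{\left(h \right)} = \frac{-15 + h}{2 h}$
$q = -1$ ($q = -5 + 4 = -1$)
$U = \frac{2}{19}$ ($U = \frac{-15 + 19}{2 \cdot 19} = \frac{1}{2} \cdot \frac{1}{19} \cdot 4 = \frac{2}{19} \approx 0.10526$)
$r{\left(n,F \right)} = 3 - 3 n$ ($r{\left(n,F \right)} = - 3 \left(-1 + n\right) = 3 - 3 n$)
$U - r{\left(-19,S{\left(3,3 \right)} \right)} = \frac{2}{19} - \left(3 - -57\right) = \frac{2}{19} - \left(3 + 57\right) = \frac{2}{19} - 60 = - \frac{1138}{19}$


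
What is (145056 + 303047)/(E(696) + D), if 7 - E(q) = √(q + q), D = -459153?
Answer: -6051314707/6200442586 + 26359*√87/3100221293 ≈ -0.97587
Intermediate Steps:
E(q) = 7 - √2*√q (E(q) = 7 - √(q + q) = 7 - √(2*q) = 7 - √2*√q)
(145056 + 303047)/(E(696) + D) = (145056 + 303047)/((7 - √2*√696) - 459153) = 448103/((7 - √2*2*√174) - 459153) = 448103/((7 - 4*√87) - 459153) = 448103/(-459146 - 4*√87)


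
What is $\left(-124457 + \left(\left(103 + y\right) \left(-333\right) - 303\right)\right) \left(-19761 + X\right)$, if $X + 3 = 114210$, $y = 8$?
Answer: $-15274090458$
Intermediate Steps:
$X = 114207$ ($X = -3 + 114210 = 114207$)
$\left(-124457 + \left(\left(103 + y\right) \left(-333\right) - 303\right)\right) \left(-19761 + X\right) = \left(-124457 + \left(\left(103 + 8\right) \left(-333\right) - 303\right)\right) \left(-19761 + 114207\right) = \left(-124457 + \left(111 \left(-333\right) - 303\right)\right) 94446 = \left(-124457 - 37266\right) 94446 = \left(-161723\right) 94446 = -15274090458$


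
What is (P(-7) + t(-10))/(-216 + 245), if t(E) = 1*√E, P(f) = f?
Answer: -7/29 + I*√10/29 ≈ -0.24138 + 0.10904*I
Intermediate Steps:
t(E) = √E
(P(-7) + t(-10))/(-216 + 245) = (-7 + √(-10))/(-216 + 245) = (-7 + I*√10)/29 = (-7 + I*√10)*(1/29) = -7/29 + I*√10/29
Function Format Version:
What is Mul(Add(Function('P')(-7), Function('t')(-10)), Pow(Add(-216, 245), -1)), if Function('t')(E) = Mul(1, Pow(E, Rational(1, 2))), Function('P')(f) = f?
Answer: Add(Rational(-7, 29), Mul(Rational(1, 29), I, Pow(10, Rational(1, 2)))) ≈ Add(-0.24138, Mul(0.10904, I))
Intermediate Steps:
Function('t')(E) = Pow(E, Rational(1, 2))
Mul(Add(Function('P')(-7), Function('t')(-10)), Pow(Add(-216, 245), -1)) = Mul(Add(-7, Pow(-10, Rational(1, 2))), Pow(Add(-216, 245), -1)) = Mul(Add(-7, Mul(I, Pow(10, Rational(1, 2)))), Pow(29, -1)) = Mul(Add(-7, Mul(I, Pow(10, Rational(1, 2)))), Rational(1, 29)) = Add(Rational(-7, 29), Mul(Rational(1, 29), I, Pow(10, Rational(1, 2))))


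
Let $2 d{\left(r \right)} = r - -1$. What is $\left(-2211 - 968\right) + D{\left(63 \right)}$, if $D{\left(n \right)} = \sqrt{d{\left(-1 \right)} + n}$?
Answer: $-3179 + 3 \sqrt{7} \approx -3171.1$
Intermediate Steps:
$d{\left(r \right)} = \frac{1}{2} + \frac{r}{2}$ ($d{\left(r \right)} = \frac{r - -1}{2} = \frac{r + 1}{2} = \frac{1 + r}{2} = \frac{1}{2} + \frac{r}{2}$)
$D{\left(n \right)} = \sqrt{n}$ ($D{\left(n \right)} = \sqrt{\left(\frac{1}{2} + \frac{1}{2} \left(-1\right)\right) + n} = \sqrt{\left(\frac{1}{2} - \frac{1}{2}\right) + n} = \sqrt{0 + n} = \sqrt{n}$)
$\left(-2211 - 968\right) + D{\left(63 \right)} = \left(-2211 - 968\right) + \sqrt{63} = \left(-2211 - 968\right) + 3 \sqrt{7} = -3179 + 3 \sqrt{7}$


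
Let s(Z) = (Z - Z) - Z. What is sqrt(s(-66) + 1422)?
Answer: 4*sqrt(93) ≈ 38.575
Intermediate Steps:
s(Z) = -Z (s(Z) = 0 - Z = -Z)
sqrt(s(-66) + 1422) = sqrt(-1*(-66) + 1422) = sqrt(66 + 1422) = sqrt(1488) = 4*sqrt(93)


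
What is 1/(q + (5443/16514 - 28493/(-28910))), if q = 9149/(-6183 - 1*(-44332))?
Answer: 4553271415315/7080327276632 ≈ 0.64309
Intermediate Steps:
q = 9149/38149 (q = 9149/(-6183 + 44332) = 9149/38149 ≈ 0.23982)
1/(q + (5443/16514 - 28493/(-28910))) = 1/(9149/38149 + (5443/16514 - 28493/(-28910))) = 1/(9149/38149 + (5443*(1/16514) - 28493*(-1/28910))) = 1/(9149/38149 + (5443/16514 + 28493/28910)) = 1/(9149/38149 + 156972633/119354935) = 1/(7080327276632/4553271415315) = 4553271415315/7080327276632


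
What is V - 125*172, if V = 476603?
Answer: 455103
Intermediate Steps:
V - 125*172 = 476603 - 125*172 = 476603 - 1*21500 = 476603 - 21500 = 455103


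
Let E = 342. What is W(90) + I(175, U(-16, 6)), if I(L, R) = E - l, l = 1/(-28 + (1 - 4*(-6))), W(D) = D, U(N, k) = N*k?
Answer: 1297/3 ≈ 432.33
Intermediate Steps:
l = -1/3 (l = 1/(-28 + (1 + 24)) = 1/(-28 + 25) = 1/(-3) = -1/3 ≈ -0.33333)
I(L, R) = 1027/3 (I(L, R) = 342 - 1*(-1/3) = 342 + 1/3 = 1027/3)
W(90) + I(175, U(-16, 6)) = 90 + 1027/3 = 1297/3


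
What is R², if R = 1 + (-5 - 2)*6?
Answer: 1681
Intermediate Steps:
R = -41 (R = 1 - 7*6 = 1 - 42 = -41)
R² = (-41)² = 1681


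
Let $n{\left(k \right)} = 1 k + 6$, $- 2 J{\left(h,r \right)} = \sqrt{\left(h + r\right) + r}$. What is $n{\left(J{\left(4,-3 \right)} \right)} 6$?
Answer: $36 - 3 i \sqrt{2} \approx 36.0 - 4.2426 i$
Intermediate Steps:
$J{\left(h,r \right)} = - \frac{\sqrt{h + 2 r}}{2}$ ($J{\left(h,r \right)} = - \frac{\sqrt{\left(h + r\right) + r}}{2} = - \frac{\sqrt{h + 2 r}}{2}$)
$n{\left(k \right)} = 6 + k$ ($n{\left(k \right)} = k + 6 = 6 + k$)
$n{\left(J{\left(4,-3 \right)} \right)} 6 = \left(6 - \frac{\sqrt{4 + 2 \left(-3\right)}}{2}\right) 6 = \left(6 - \frac{\sqrt{4 - 6}}{2}\right) 6 = \left(6 - \frac{\sqrt{-2}}{2}\right) 6 = \left(6 - \frac{i \sqrt{2}}{2}\right) 6 = 36 - 3 i \sqrt{2}$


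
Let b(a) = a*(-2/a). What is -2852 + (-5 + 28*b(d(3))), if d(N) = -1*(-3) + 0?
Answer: -2913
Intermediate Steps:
d(N) = 3 (d(N) = 3 + 0 = 3)
b(a) = -2
-2852 + (-5 + 28*b(d(3))) = -2852 + (-5 + 28*(-2)) = -2852 + (-5 - 56) = -2852 - 61 = -2913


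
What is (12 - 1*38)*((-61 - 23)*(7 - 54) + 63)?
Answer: -104286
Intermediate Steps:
(12 - 1*38)*((-61 - 23)*(7 - 54) + 63) = (12 - 38)*(-84*(-47) + 63) = -26*(3948 + 63) = -26*4011 = -104286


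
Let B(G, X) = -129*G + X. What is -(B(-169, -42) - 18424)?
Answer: -3335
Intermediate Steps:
B(G, X) = X - 129*G
-(B(-169, -42) - 18424) = -((-42 - 129*(-169)) - 18424) = -((-42 + 21801) - 18424) = -(21759 - 18424) = -1*3335 = -3335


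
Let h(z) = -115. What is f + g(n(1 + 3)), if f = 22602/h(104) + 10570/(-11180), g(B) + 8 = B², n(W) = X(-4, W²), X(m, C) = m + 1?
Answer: -25262021/128570 ≈ -196.48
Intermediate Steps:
X(m, C) = 1 + m
n(W) = -3 (n(W) = 1 - 4 = -3)
g(B) = -8 + B²
f = -25390591/128570 (f = 22602/(-115) + 10570/(-11180) = 22602*(-1/115) + 10570*(-1/11180) = -22602/115 - 1057/1118 = -25390591/128570 ≈ -197.48)
f + g(n(1 + 3)) = -25390591/128570 + (-8 + (-3)²) = -25390591/128570 + (-8 + 9) = -25390591/128570 + 1 = -25262021/128570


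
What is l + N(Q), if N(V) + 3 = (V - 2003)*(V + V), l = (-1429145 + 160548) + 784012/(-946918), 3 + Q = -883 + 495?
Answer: 285735902166/473459 ≈ 6.0351e+5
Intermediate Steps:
Q = -391 (Q = -3 + (-883 + 495) = -3 - 388 = -391)
l = -600629059029/473459 (l = -1268597 + 784012*(-1/946918) = -1268597 - 392006/473459 = -600629059029/473459 ≈ -1.2686e+6)
N(V) = -3 + 2*V*(-2003 + V) (N(V) = -3 + (V - 2003)*(V + V) = -3 + (-2003 + V)*(2*V) = -3 + 2*V*(-2003 + V))
l + N(Q) = -600629059029/473459 + (-3 - 4006*(-391) + 2*(-391)²) = -600629059029/473459 + (-3 + 1566346 + 2*152881) = -600629059029/473459 + (-3 + 1566346 + 305762) = -600629059029/473459 + 1872105 = 285735902166/473459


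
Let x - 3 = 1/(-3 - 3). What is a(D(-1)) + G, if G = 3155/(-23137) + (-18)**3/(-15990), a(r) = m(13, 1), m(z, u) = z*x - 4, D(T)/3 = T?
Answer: 12231527219/369960630 ≈ 33.062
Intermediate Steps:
x = 17/6 (x = 3 + 1/(-3 - 3) = 3 + 1/(-6) = 3 - 1/6 = 17/6 ≈ 2.8333)
D(T) = 3*T
m(z, u) = -4 + 17*z/6 (m(z, u) = z*(17/6) - 4 = 17*z/6 - 4 = -4 + 17*z/6)
a(r) = 197/6 (a(r) = -4 + (17/6)*13 = -4 + 221/6 = 197/6)
G = 14081089/61660105 (G = 3155*(-1/23137) - 5832*(-1/15990) = -3155/23137 + 972/2665 = 14081089/61660105 ≈ 0.22837)
a(D(-1)) + G = 197/6 + 14081089/61660105 = 12231527219/369960630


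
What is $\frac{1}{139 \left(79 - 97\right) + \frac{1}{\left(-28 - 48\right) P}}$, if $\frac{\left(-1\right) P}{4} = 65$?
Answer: $- \frac{19760}{49439519} \approx -0.00039968$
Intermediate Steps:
$P = -260$ ($P = \left(-4\right) 65 = -260$)
$\frac{1}{139 \left(79 - 97\right) + \frac{1}{\left(-28 - 48\right) P}} = \frac{1}{139 \left(79 - 97\right) + \frac{1}{\left(-28 - 48\right) \left(-260\right)}} = \frac{1}{139 \left(-18\right) + \frac{1}{\left(-76\right) \left(-260\right)}} = \frac{1}{-2502 + \frac{1}{19760}} = \frac{1}{- \frac{49439519}{19760}} = - \frac{19760}{49439519}$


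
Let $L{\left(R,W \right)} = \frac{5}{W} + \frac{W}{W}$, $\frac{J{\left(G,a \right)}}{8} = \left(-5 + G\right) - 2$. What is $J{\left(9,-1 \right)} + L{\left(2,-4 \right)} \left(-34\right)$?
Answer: $\frac{49}{2} \approx 24.5$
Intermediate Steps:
$J{\left(G,a \right)} = -56 + 8 G$ ($J{\left(G,a \right)} = 8 \left(\left(-5 + G\right) - 2\right) = 8 \left(-7 + G\right) = -56 + 8 G$)
$L{\left(R,W \right)} = 1 + \frac{5}{W}$ ($L{\left(R,W \right)} = \frac{5}{W} + 1 = 1 + \frac{5}{W}$)
$J{\left(9,-1 \right)} + L{\left(2,-4 \right)} \left(-34\right) = \left(-56 + 8 \cdot 9\right) + \frac{5 - 4}{-4} \left(-34\right) = \left(-56 + 72\right) + \left(- \frac{1}{4}\right) 1 \left(-34\right) = 16 - - \frac{17}{2} = 16 + \frac{17}{2} = \frac{49}{2}$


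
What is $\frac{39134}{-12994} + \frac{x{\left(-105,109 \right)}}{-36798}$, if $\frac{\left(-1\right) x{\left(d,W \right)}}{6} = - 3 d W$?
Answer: $\frac{103070084}{39846101} \approx 2.5867$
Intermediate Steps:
$x{\left(d,W \right)} = 18 W d$ ($x{\left(d,W \right)} = - 6 - 3 d W = - 6 \left(- 3 W d\right) = 18 W d$)
$\frac{39134}{-12994} + \frac{x{\left(-105,109 \right)}}{-36798} = \frac{39134}{-12994} + \frac{18 \cdot 109 \left(-105\right)}{-36798} = 39134 \left(- \frac{1}{12994}\right) - - \frac{34335}{6133} = - \frac{19567}{6497} + \frac{34335}{6133} = \frac{103070084}{39846101}$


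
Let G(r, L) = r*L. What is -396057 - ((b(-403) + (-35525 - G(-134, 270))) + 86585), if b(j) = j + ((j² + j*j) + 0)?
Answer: -807712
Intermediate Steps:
G(r, L) = L*r
b(j) = j + 2*j² (b(j) = j + ((j² + j²) + 0) = j + (2*j² + 0) = j + 2*j²)
-396057 - ((b(-403) + (-35525 - G(-134, 270))) + 86585) = -396057 - ((-403*(1 + 2*(-403)) + (-35525 - 270*(-134))) + 86585) = -396057 - ((-403*(1 - 806) + (-35525 - 1*(-36180))) + 86585) = -396057 - ((-403*(-805) + (-35525 + 36180)) + 86585) = -396057 - ((324415 + 655) + 86585) = -396057 - (325070 + 86585) = -396057 - 1*411655 = -396057 - 411655 = -807712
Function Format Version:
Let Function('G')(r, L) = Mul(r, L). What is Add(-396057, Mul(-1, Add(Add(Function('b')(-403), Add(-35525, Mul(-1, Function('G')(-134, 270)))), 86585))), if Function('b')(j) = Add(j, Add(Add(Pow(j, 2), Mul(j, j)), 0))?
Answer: -807712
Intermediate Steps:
Function('G')(r, L) = Mul(L, r)
Function('b')(j) = Add(j, Mul(2, Pow(j, 2))) (Function('b')(j) = Add(j, Add(Add(Pow(j, 2), Pow(j, 2)), 0)) = Add(j, Add(Mul(2, Pow(j, 2)), 0)) = Add(j, Mul(2, Pow(j, 2))))
Add(-396057, Mul(-1, Add(Add(Function('b')(-403), Add(-35525, Mul(-1, Function('G')(-134, 270)))), 86585))) = Add(-396057, Mul(-1, Add(Add(Mul(-403, Add(1, Mul(2, -403))), Add(-35525, Mul(-1, Mul(270, -134)))), 86585))) = Add(-396057, Mul(-1, Add(Add(Mul(-403, Add(1, -806)), Add(-35525, Mul(-1, -36180))), 86585))) = Add(-396057, Mul(-1, Add(Add(Mul(-403, -805), Add(-35525, 36180)), 86585))) = Add(-396057, Mul(-1, Add(Add(324415, 655), 86585))) = Add(-396057, Mul(-1, Add(325070, 86585))) = Add(-396057, Mul(-1, 411655)) = Add(-396057, -411655) = -807712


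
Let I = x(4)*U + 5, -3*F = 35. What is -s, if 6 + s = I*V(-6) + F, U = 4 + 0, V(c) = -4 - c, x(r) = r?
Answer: -73/3 ≈ -24.333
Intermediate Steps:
F = -35/3 (F = -1/3*35 = -35/3 ≈ -11.667)
U = 4
I = 21 (I = 4*4 + 5 = 16 + 5 = 21)
s = 73/3 (s = -6 + (21*(-4 - 1*(-6)) - 35/3) = -6 + (21*(-4 + 6) - 35/3) = -6 + (21*2 - 35/3) = -6 + (42 - 35/3) = -6 + 91/3 = 73/3 ≈ 24.333)
-s = -1*73/3 = -73/3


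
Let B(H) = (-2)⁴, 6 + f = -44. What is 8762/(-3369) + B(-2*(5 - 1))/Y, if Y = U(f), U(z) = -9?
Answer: -44254/10107 ≈ -4.3785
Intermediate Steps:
f = -50 (f = -6 - 44 = -50)
Y = -9
B(H) = 16
8762/(-3369) + B(-2*(5 - 1))/Y = 8762/(-3369) + 16/(-9) = 8762*(-1/3369) + 16*(-⅑) = -8762/3369 - 16/9 = -44254/10107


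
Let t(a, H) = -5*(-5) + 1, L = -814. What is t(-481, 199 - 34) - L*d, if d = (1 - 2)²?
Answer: 840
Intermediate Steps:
d = 1 (d = (-1)² = 1)
t(a, H) = 26 (t(a, H) = 25 + 1 = 26)
t(-481, 199 - 34) - L*d = 26 - (-814) = 26 - 1*(-814) = 26 + 814 = 840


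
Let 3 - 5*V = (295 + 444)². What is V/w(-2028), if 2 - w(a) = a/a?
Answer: -546118/5 ≈ -1.0922e+5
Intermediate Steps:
w(a) = 1 (w(a) = 2 - a/a = 2 - 1*1 = 2 - 1 = 1)
V = -546118/5 (V = ⅗ - (295 + 444)²/5 = ⅗ - ⅕*739² = ⅗ - ⅕*546121 = ⅗ - 546121/5 = -546118/5 ≈ -1.0922e+5)
V/w(-2028) = -546118/5/1 = -546118/5*1 = -546118/5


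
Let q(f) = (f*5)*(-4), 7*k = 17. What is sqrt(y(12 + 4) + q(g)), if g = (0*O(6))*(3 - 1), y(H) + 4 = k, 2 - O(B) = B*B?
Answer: I*sqrt(77)/7 ≈ 1.2536*I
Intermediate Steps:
O(B) = 2 - B**2 (O(B) = 2 - B*B = 2 - B**2)
k = 17/7 (k = (1/7)*17 = 17/7 ≈ 2.4286)
y(H) = -11/7 (y(H) = -4 + 17/7 = -11/7)
g = 0 (g = (0*(2 - 1*6**2))*(3 - 1) = (0*(2 - 1*36))*2 = (0*(2 - 36))*2 = (0*(-34))*2 = 0*2 = 0)
q(f) = -20*f (q(f) = (5*f)*(-4) = -20*f)
sqrt(y(12 + 4) + q(g)) = sqrt(-11/7 - 20*0) = sqrt(-11/7 + 0) = sqrt(-11/7) = I*sqrt(77)/7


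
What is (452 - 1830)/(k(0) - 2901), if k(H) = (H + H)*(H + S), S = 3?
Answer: 1378/2901 ≈ 0.47501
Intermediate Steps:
k(H) = 2*H*(3 + H) (k(H) = (H + H)*(H + 3) = (2*H)*(3 + H) = 2*H*(3 + H))
(452 - 1830)/(k(0) - 2901) = (452 - 1830)/(2*0*(3 + 0) - 2901) = -1378/(2*0*3 - 2901) = -1378/(0 - 2901) = -1378/(-2901) = -1378*(-1/2901) = 1378/2901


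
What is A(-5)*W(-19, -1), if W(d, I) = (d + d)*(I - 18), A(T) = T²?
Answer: 18050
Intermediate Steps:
W(d, I) = 2*d*(-18 + I) (W(d, I) = (2*d)*(-18 + I) = 2*d*(-18 + I))
A(-5)*W(-19, -1) = (-5)²*(2*(-19)*(-18 - 1)) = 25*(2*(-19)*(-19)) = 25*722 = 18050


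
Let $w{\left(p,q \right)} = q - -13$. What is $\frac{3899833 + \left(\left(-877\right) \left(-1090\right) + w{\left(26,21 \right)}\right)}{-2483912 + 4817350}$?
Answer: $\frac{4855797}{2333438} \approx 2.081$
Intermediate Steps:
$w{\left(p,q \right)} = 13 + q$ ($w{\left(p,q \right)} = q + 13 = 13 + q$)
$\frac{3899833 + \left(\left(-877\right) \left(-1090\right) + w{\left(26,21 \right)}\right)}{-2483912 + 4817350} = \frac{3899833 + \left(\left(-877\right) \left(-1090\right) + \left(13 + 21\right)\right)}{-2483912 + 4817350} = \frac{3899833 + \left(955930 + 34\right)}{2333438} = \left(3899833 + 955964\right) \frac{1}{2333438} = 4855797 \cdot \frac{1}{2333438} = \frac{4855797}{2333438}$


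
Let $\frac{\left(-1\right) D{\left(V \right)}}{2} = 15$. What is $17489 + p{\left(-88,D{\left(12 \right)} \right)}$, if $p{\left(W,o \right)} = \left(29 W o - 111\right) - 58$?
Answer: $93880$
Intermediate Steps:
$D{\left(V \right)} = -30$ ($D{\left(V \right)} = \left(-2\right) 15 = -30$)
$p{\left(W,o \right)} = -169 + 29 W o$ ($p{\left(W,o \right)} = \left(29 W o - 111\right) - 58 = \left(-111 + 29 W o\right) - 58 = -169 + 29 W o$)
$17489 + p{\left(-88,D{\left(12 \right)} \right)} = 17489 - \left(169 + 2552 \left(-30\right)\right) = 17489 + \left(-169 + 76560\right) = 17489 + 76391 = 93880$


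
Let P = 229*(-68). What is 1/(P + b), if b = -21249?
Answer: -1/36821 ≈ -2.7158e-5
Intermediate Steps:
P = -15572
1/(P + b) = 1/(-15572 - 21249) = 1/(-36821) = -1/36821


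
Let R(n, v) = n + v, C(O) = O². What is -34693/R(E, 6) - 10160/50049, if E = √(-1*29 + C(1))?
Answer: (-20320*√7 + 1736410917*I)/(100098*(√7 - 3*I)) ≈ -3252.7 + 2868.4*I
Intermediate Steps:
E = 2*I*√7 (E = √(-1*29 + 1²) = √(-29 + 1) = √(-28) = 2*I*√7 ≈ 5.2915*I)
-34693/R(E, 6) - 10160/50049 = -34693/(2*I*√7 + 6) - 10160/50049 = -34693/(6 + 2*I*√7) - 10160*1/50049 = -34693/(6 + 2*I*√7) - 10160/50049 = -10160/50049 - 34693/(6 + 2*I*√7)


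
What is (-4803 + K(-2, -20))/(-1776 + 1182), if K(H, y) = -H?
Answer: 4801/594 ≈ 8.0825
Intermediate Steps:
(-4803 + K(-2, -20))/(-1776 + 1182) = (-4803 - 1*(-2))/(-1776 + 1182) = (-4803 + 2)/(-594) = -4801*(-1/594) = 4801/594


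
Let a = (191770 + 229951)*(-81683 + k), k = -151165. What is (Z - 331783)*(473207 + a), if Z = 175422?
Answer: 15354090146326561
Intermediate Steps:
a = -98196891408 (a = (191770 + 229951)*(-81683 - 151165) = 421721*(-232848) = -98196891408)
(Z - 331783)*(473207 + a) = (175422 - 331783)*(473207 - 98196891408) = -156361*(-98196418201) = 15354090146326561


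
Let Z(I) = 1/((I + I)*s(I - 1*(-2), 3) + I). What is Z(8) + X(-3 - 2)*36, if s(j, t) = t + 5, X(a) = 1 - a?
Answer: 29377/136 ≈ 216.01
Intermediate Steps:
s(j, t) = 5 + t
Z(I) = 1/(17*I) (Z(I) = 1/((I + I)*(5 + 3) + I) = 1/((2*I)*8 + I) = 1/(16*I + I) = 1/(17*I))
Z(8) + X(-3 - 2)*36 = (1/17)/8 + (1 - (-3 - 2))*36 = (1/17)*(⅛) + (1 - 1*(-5))*36 = 1/136 + (1 + 5)*36 = 1/136 + 6*36 = 1/136 + 216 = 29377/136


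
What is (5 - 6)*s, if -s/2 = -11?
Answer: -22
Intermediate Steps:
s = 22 (s = -2*(-11) = 22)
(5 - 6)*s = (5 - 6)*22 = -1*22 = -22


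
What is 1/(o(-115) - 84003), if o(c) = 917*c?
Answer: -1/189458 ≈ -5.2782e-6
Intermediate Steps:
1/(o(-115) - 84003) = 1/(917*(-115) - 84003) = 1/(-105455 - 84003) = 1/(-189458) = -1/189458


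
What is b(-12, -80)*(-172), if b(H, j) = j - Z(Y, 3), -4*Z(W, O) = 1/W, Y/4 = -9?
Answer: 495403/36 ≈ 13761.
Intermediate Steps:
Y = -36 (Y = 4*(-9) = -36)
Z(W, O) = -1/(4*W)
b(H, j) = -1/144 + j (b(H, j) = j - (-1)/(4*(-36)) = j - (-1)*(-1)/(4*36) = j - 1*1/144 = j - 1/144 = -1/144 + j)
b(-12, -80)*(-172) = (-1/144 - 80)*(-172) = -11521/144*(-172) = 495403/36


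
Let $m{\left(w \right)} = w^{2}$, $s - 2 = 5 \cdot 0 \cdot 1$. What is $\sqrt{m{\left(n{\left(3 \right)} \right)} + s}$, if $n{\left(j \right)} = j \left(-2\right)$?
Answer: $\sqrt{38} \approx 6.1644$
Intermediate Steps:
$n{\left(j \right)} = - 2 j$
$s = 2$ ($s = 2 + 5 \cdot 0 \cdot 1 = 2 + 0 \cdot 1 = 2 + 0 = 2$)
$\sqrt{m{\left(n{\left(3 \right)} \right)} + s} = \sqrt{\left(\left(-2\right) 3\right)^{2} + 2} = \sqrt{\left(-6\right)^{2} + 2} = \sqrt{36 + 2} = \sqrt{38}$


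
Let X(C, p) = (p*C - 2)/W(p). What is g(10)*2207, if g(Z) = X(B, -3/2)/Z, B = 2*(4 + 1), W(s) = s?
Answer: 37519/15 ≈ 2501.3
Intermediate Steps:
B = 10 (B = 2*5 = 10)
X(C, p) = (-2 + C*p)/p (X(C, p) = (p*C - 2)/p = (C*p - 2)/p = (-2 + C*p)/p)
g(Z) = 34/(3*Z) (g(Z) = (10 - 2/((-3/2)))/Z = (10 - 2/((-3*½)))/Z = (10 - 2/(-3/2))/Z = (10 - 2*(-⅔))/Z = (10 + 4/3)/Z = 34/(3*Z))
g(10)*2207 = ((34/3)/10)*2207 = ((34/3)*(⅒))*2207 = (17/15)*2207 = 37519/15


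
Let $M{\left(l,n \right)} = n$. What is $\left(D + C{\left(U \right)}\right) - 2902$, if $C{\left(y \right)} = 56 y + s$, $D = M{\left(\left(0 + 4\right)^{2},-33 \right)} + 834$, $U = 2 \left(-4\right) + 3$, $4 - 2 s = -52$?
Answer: $-2353$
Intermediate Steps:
$s = 28$ ($s = 2 - -26 = 2 + 26 = 28$)
$U = -5$ ($U = -8 + 3 = -5$)
$D = 801$ ($D = -33 + 834 = 801$)
$C{\left(y \right)} = 28 + 56 y$ ($C{\left(y \right)} = 56 y + 28 = 28 + 56 y$)
$\left(D + C{\left(U \right)}\right) - 2902 = \left(801 + \left(28 + 56 \left(-5\right)\right)\right) - 2902 = \left(801 + \left(28 - 280\right)\right) - 2902 = \left(801 - 252\right) - 2902 = 549 - 2902 = -2353$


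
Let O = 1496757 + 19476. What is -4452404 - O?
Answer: -5968637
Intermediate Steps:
O = 1516233
-4452404 - O = -4452404 - 1*1516233 = -4452404 - 1516233 = -5968637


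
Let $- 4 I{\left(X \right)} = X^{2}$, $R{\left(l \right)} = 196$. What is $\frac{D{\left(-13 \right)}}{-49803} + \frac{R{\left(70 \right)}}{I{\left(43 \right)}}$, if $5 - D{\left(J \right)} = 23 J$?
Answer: $- \frac{39607648}{92085747} \approx -0.43012$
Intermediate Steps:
$I{\left(X \right)} = - \frac{X^{2}}{4}$
$D{\left(J \right)} = 5 - 23 J$
$\frac{D{\left(-13 \right)}}{-49803} + \frac{R{\left(70 \right)}}{I{\left(43 \right)}} = \frac{5 - -299}{-49803} + \frac{196}{\left(- \frac{1}{4}\right) 43^{2}} = \left(5 + 299\right) \left(- \frac{1}{49803}\right) + \frac{196}{\left(- \frac{1}{4}\right) 1849} = 304 \left(- \frac{1}{49803}\right) + \frac{196}{- \frac{1849}{4}} = - \frac{304}{49803} + 196 \left(- \frac{4}{1849}\right) = - \frac{304}{49803} - \frac{784}{1849} = - \frac{39607648}{92085747}$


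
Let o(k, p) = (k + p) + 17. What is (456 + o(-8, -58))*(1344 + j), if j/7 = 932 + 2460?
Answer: 10210816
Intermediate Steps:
o(k, p) = 17 + k + p
j = 23744 (j = 7*(932 + 2460) = 7*3392 = 23744)
(456 + o(-8, -58))*(1344 + j) = (456 + (17 - 8 - 58))*(1344 + 23744) = (456 - 49)*25088 = 407*25088 = 10210816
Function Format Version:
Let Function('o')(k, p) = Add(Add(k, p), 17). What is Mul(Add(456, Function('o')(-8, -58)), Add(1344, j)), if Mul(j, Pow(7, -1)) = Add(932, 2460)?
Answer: 10210816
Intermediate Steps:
Function('o')(k, p) = Add(17, k, p)
j = 23744 (j = Mul(7, Add(932, 2460)) = Mul(7, 3392) = 23744)
Mul(Add(456, Function('o')(-8, -58)), Add(1344, j)) = Mul(Add(456, Add(17, -8, -58)), Add(1344, 23744)) = Mul(Add(456, -49), 25088) = Mul(407, 25088) = 10210816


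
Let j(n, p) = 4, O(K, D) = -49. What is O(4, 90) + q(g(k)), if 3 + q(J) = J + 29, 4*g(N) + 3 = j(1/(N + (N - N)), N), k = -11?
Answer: -91/4 ≈ -22.750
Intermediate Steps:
g(N) = ¼ (g(N) = -¾ + (¼)*4 = -¾ + 1 = ¼)
q(J) = 26 + J (q(J) = -3 + (J + 29) = -3 + (29 + J) = 26 + J)
O(4, 90) + q(g(k)) = -49 + (26 + ¼) = -49 + 105/4 = -91/4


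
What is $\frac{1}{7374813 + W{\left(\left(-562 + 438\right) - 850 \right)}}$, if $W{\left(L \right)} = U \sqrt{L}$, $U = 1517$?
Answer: $\frac{7374813}{54390108240455} - \frac{1517 i \sqrt{974}}{54390108240455} \approx 1.3559 \cdot 10^{-7} - 8.7045 \cdot 10^{-10} i$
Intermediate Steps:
$W{\left(L \right)} = 1517 \sqrt{L}$
$\frac{1}{7374813 + W{\left(\left(-562 + 438\right) - 850 \right)}} = \frac{1}{7374813 + 1517 \sqrt{\left(-562 + 438\right) - 850}} = \frac{1}{7374813 + 1517 \sqrt{-124 - 850}} = \frac{1}{7374813 + 1517 \sqrt{-974}} = \frac{1}{7374813 + 1517 i \sqrt{974}}$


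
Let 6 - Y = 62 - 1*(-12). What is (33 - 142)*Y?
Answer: 7412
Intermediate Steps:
Y = -68 (Y = 6 - (62 - 1*(-12)) = 6 - (62 + 12) = 6 - 1*74 = 6 - 74 = -68)
(33 - 142)*Y = (33 - 142)*(-68) = -109*(-68) = 7412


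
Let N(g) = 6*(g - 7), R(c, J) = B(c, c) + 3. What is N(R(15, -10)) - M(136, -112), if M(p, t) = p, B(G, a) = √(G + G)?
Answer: -160 + 6*√30 ≈ -127.14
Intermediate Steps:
B(G, a) = √2*√G (B(G, a) = √(2*G) = √2*√G)
R(c, J) = 3 + √2*√c (R(c, J) = √2*√c + 3 = 3 + √2*√c)
N(g) = -42 + 6*g (N(g) = 6*(-7 + g) = -42 + 6*g)
N(R(15, -10)) - M(136, -112) = (-42 + 6*(3 + √2*√15)) - 1*136 = (-42 + 6*(3 + √30)) - 136 = (-42 + (18 + 6*√30)) - 136 = (-24 + 6*√30) - 136 = -160 + 6*√30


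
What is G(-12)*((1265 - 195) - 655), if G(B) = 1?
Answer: 415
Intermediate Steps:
G(-12)*((1265 - 195) - 655) = 1*((1265 - 195) - 655) = 1*(1070 - 655) = 1*415 = 415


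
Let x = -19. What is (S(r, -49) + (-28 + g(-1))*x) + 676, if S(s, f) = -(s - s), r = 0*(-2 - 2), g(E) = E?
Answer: 1227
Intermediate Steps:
r = 0 (r = 0*(-4) = 0)
S(s, f) = 0 (S(s, f) = -1*0 = 0)
(S(r, -49) + (-28 + g(-1))*x) + 676 = (0 + (-28 - 1)*(-19)) + 676 = (0 - 29*(-19)) + 676 = (0 + 551) + 676 = 551 + 676 = 1227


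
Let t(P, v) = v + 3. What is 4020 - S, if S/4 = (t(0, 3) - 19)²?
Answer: 3344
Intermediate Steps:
t(P, v) = 3 + v
S = 676 (S = 4*((3 + 3) - 19)² = 4*(6 - 19)² = 4*(-13)² = 4*169 = 676)
4020 - S = 4020 - 1*676 = 4020 - 676 = 3344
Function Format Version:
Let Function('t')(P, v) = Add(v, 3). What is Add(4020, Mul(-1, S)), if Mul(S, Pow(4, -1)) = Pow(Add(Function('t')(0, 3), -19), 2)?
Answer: 3344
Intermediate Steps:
Function('t')(P, v) = Add(3, v)
S = 676 (S = Mul(4, Pow(Add(Add(3, 3), -19), 2)) = Mul(4, Pow(Add(6, -19), 2)) = Mul(4, Pow(-13, 2)) = Mul(4, 169) = 676)
Add(4020, Mul(-1, S)) = Add(4020, Mul(-1, 676)) = Add(4020, -676) = 3344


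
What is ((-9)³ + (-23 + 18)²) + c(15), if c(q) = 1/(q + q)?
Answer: -21119/30 ≈ -703.97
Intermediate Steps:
c(q) = 1/(2*q)
((-9)³ + (-23 + 18)²) + c(15) = ((-9)³ + (-23 + 18)²) + (½)/15 = (-729 + (-5)²) + (½)*(1/15) = (-729 + 25) + 1/30 = -704 + 1/30 = -21119/30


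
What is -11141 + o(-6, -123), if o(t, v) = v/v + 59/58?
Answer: -646061/58 ≈ -11139.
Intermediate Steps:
o(t, v) = 117/58 (o(t, v) = 1 + 59*(1/58) = 1 + 59/58 = 117/58)
-11141 + o(-6, -123) = -11141 + 117/58 = -646061/58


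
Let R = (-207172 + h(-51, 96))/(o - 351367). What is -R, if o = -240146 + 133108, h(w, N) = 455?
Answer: -206717/458405 ≈ -0.45095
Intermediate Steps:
o = -107038
R = 206717/458405 (R = (-207172 + 455)/(-107038 - 351367) = -206717/(-458405) = -206717*(-1/458405) = 206717/458405 ≈ 0.45095)
-R = -1*206717/458405 = -206717/458405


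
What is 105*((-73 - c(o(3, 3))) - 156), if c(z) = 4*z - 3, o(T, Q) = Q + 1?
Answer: -25410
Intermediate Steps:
o(T, Q) = 1 + Q
c(z) = -3 + 4*z
105*((-73 - c(o(3, 3))) - 156) = 105*((-73 - (-3 + 4*(1 + 3))) - 156) = 105*((-73 - (-3 + 4*4)) - 156) = 105*((-73 - (-3 + 16)) - 156) = 105*((-73 - 1*13) - 156) = 105*((-73 - 13) - 156) = 105*(-86 - 156) = 105*(-242) = -25410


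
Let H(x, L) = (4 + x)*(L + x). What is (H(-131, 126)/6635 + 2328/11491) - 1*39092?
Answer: -596092041631/15248557 ≈ -39092.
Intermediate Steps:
(H(-131, 126)/6635 + 2328/11491) - 1*39092 = (((-131)² + 4*126 + 4*(-131) + 126*(-131))/6635 + 2328/11491) - 1*39092 = ((17161 + 504 - 524 - 16506)*(1/6635) + 2328*(1/11491)) - 39092 = (635*(1/6635) + 2328/11491) - 39092 = (127/1327 + 2328/11491) - 39092 = 4548613/15248557 - 39092 = -596092041631/15248557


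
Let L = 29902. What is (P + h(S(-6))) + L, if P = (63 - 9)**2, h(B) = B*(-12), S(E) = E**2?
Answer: 32386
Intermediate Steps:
h(B) = -12*B
P = 2916 (P = 54**2 = 2916)
(P + h(S(-6))) + L = (2916 - 12*(-6)**2) + 29902 = (2916 - 12*36) + 29902 = (2916 - 432) + 29902 = 2484 + 29902 = 32386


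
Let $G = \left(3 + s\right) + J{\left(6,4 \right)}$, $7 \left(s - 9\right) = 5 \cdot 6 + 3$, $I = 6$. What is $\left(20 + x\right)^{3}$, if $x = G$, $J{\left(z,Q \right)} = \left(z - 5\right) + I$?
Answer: $\frac{28652616}{343} \approx 83535.0$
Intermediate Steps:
$s = \frac{96}{7}$ ($s = 9 + \frac{5 \cdot 6 + 3}{7} = 9 + \frac{30 + 3}{7} = 9 + \frac{1}{7} \cdot 33 = 9 + \frac{33}{7} = \frac{96}{7} \approx 13.714$)
$J{\left(z,Q \right)} = 1 + z$ ($J{\left(z,Q \right)} = \left(z - 5\right) + 6 = \left(-5 + z\right) + 6 = 1 + z$)
$G = \frac{166}{7}$ ($G = \left(3 + \frac{96}{7}\right) + \left(1 + 6\right) = \frac{117}{7} + 7 = \frac{166}{7} \approx 23.714$)
$x = \frac{166}{7} \approx 23.714$
$\left(20 + x\right)^{3} = \left(20 + \frac{166}{7}\right)^{3} = \left(\frac{306}{7}\right)^{3} = \frac{28652616}{343}$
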